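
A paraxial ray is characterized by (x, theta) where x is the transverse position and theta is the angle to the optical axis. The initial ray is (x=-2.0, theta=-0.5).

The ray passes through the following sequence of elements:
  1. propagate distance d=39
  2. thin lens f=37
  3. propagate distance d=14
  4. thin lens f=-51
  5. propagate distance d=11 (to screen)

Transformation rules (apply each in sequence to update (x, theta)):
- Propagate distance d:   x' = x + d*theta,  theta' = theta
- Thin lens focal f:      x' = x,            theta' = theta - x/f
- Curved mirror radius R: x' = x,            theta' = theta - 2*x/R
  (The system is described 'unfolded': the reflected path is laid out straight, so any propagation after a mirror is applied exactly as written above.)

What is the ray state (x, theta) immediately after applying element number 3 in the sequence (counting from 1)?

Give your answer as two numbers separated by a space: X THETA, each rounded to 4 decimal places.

Answer: -20.3649 0.0811

Derivation:
Initial: x=-2.0000 theta=-0.5000
After 1 (propagate distance d=39): x=-21.5000 theta=-0.5000
After 2 (thin lens f=37): x=-21.5000 theta=3/37 (≈0.0811)
After 3 (propagate distance d=14): x=-1507/74 (≈-20.3649) theta=3/37 (≈0.0811)
Rounded to 4 decimal places: x = -20.3649, theta = 0.0811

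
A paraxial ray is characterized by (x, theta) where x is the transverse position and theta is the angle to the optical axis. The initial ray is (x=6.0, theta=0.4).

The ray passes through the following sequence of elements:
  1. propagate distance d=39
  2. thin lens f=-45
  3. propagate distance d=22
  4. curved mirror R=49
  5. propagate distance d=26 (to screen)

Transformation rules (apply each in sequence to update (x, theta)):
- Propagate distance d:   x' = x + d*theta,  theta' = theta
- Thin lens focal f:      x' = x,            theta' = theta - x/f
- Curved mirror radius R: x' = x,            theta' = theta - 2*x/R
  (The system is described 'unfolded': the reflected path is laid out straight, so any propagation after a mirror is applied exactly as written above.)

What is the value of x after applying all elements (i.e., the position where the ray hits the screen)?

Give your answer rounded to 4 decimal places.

Answer: 20.3722

Derivation:
Initial: x=6.0000 theta=0.4000
After 1 (propagate distance d=39): x=21.6000 theta=0.4000
After 2 (thin lens f=-45): x=21.6000 theta=0.8800
After 3 (propagate distance d=22): x=40.9600 theta=0.8800
After 4 (curved mirror R=49): x=40.9600 theta=-194/245 (≈-0.7918)
After 5 (propagate distance d=26 (to screen)): x=24956/1225 (≈20.3722) theta=-194/245 (≈-0.7918)
Rounded to 4 decimal places: x = 20.3722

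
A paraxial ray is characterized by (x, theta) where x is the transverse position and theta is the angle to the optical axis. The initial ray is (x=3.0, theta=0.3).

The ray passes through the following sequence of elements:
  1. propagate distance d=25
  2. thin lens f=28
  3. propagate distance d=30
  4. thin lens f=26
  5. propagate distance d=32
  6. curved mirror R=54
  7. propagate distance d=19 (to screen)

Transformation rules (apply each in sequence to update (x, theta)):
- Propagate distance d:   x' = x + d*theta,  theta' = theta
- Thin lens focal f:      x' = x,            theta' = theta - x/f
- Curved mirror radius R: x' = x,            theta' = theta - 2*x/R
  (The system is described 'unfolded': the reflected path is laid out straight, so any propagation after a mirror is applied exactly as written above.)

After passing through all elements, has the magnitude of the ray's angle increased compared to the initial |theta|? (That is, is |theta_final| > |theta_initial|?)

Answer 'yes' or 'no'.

Answer: no

Derivation:
Initial: x=3.0000 theta=0.3000
After 1 (propagate distance d=25): x=10.5000 theta=0.3000
After 2 (thin lens f=28): x=10.5000 theta=-0.0750
After 3 (propagate distance d=30): x=8.2500 theta=-0.0750
After 4 (thin lens f=26): x=8.2500 theta=-51/130 (≈-0.3923)
After 5 (propagate distance d=32): x=-1119/260 (≈-4.3038) theta=-51/130 (≈-0.3923)
After 6 (curved mirror R=54): x=-1119/260 (≈-4.3038) theta=-109/468 (≈-0.2329)
After 7 (propagate distance d=19 (to screen)): x=-10213/1170 (≈-8.7291) theta=-109/468 (≈-0.2329)
|theta_initial|=0.3000 |theta_final|=109/468 (≈0.2329) -> not increased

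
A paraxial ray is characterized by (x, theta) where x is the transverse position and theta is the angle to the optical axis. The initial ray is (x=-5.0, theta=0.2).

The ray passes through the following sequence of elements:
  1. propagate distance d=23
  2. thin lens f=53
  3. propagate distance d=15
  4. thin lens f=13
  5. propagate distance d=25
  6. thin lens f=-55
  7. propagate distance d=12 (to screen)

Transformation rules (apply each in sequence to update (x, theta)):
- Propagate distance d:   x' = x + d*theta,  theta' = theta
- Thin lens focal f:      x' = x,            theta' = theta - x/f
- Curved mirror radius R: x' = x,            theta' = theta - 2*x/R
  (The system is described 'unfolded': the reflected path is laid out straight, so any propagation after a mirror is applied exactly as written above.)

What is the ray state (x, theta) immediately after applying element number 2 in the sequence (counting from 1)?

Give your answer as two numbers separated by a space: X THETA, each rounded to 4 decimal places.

Initial: x=-5.0000 theta=0.2000
After 1 (propagate distance d=23): x=-0.4000 theta=0.2000
After 2 (thin lens f=53): x=-0.4000 theta=11/53 (≈0.2075)
Rounded to 4 decimal places: x = -0.4000, theta = 0.2075

Answer: -0.4000 0.2075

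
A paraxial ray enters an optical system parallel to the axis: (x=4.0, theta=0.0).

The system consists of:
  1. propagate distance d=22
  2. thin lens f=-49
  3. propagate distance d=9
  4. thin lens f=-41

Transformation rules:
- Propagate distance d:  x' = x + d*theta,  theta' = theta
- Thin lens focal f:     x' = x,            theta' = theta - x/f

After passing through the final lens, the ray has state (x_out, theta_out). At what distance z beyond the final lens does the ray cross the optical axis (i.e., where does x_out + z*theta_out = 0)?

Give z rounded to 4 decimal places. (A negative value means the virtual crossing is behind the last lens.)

Answer: -24.0202

Derivation:
Initial: x=4.0000 theta=0.0000
After 1 (propagate distance d=22): x=4.0000 theta=0.0000
After 2 (thin lens f=-49): x=4.0000 theta=4/49 (≈0.0816)
After 3 (propagate distance d=9): x=232/49 (≈4.7347) theta=4/49 (≈0.0816)
After 4 (thin lens f=-41): x=232/49 (≈4.7347) theta=396/2009 (≈0.1971)
z_focus = -x_out/theta_out = -(232/49)/(396/2009) = -2378/99 ≈ -24.0202
Rounded to 4 decimal places: z = -24.0202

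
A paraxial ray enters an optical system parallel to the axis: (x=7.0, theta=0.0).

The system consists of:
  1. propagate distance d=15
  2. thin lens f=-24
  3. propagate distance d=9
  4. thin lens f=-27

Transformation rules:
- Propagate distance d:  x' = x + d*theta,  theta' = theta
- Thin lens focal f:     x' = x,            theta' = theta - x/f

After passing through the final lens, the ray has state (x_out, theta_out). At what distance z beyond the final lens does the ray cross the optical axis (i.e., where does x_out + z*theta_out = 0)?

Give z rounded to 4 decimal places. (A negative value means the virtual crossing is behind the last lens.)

Answer: -14.8500

Derivation:
Initial: x=7.0000 theta=0.0000
After 1 (propagate distance d=15): x=7.0000 theta=0.0000
After 2 (thin lens f=-24): x=7.0000 theta=7/24 (≈0.2917)
After 3 (propagate distance d=9): x=9.6250 theta=7/24 (≈0.2917)
After 4 (thin lens f=-27): x=9.6250 theta=35/54 (≈0.6481)
z_focus = -x_out/theta_out = -(9.6250)/(35/54) = -14.8500
Rounded to 4 decimal places: z = -14.8500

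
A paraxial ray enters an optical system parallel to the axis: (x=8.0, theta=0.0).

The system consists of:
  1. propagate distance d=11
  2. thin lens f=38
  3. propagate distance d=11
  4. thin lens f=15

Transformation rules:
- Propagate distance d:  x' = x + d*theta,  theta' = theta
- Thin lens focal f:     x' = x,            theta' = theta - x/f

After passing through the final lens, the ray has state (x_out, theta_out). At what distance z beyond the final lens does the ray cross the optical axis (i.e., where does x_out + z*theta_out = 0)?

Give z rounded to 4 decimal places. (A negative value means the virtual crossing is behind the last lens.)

Initial: x=8.0000 theta=0.0000
After 1 (propagate distance d=11): x=8.0000 theta=0.0000
After 2 (thin lens f=38): x=8.0000 theta=-4/19 (≈-0.2105)
After 3 (propagate distance d=11): x=108/19 (≈5.6842) theta=-4/19 (≈-0.2105)
After 4 (thin lens f=15): x=108/19 (≈5.6842) theta=-56/95 (≈-0.5895)
z_focus = -x_out/theta_out = -(108/19)/(-56/95) = 135/14 ≈ 9.6429
Rounded to 4 decimal places: z = 9.6429

Answer: 9.6429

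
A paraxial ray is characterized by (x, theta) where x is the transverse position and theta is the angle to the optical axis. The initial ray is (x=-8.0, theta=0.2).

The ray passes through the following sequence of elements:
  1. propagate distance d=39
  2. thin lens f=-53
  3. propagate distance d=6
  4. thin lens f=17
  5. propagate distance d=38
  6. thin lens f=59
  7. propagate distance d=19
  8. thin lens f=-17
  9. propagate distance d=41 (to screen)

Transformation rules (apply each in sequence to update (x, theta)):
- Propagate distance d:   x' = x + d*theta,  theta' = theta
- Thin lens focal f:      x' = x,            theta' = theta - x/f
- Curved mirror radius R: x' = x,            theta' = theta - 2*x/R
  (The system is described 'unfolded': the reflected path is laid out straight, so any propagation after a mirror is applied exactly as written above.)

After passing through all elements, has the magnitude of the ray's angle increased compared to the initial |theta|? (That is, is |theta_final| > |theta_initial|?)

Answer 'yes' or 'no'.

Initial: x=-8.0000 theta=0.2000
After 1 (propagate distance d=39): x=-0.2000 theta=0.2000
After 2 (thin lens f=-53): x=-0.2000 theta=52/265 (≈0.1962)
After 3 (propagate distance d=6): x=259/265 (≈0.9774) theta=52/265 (≈0.1962)
After 4 (thin lens f=17): x=259/265 (≈0.9774) theta=125/901 (≈0.1387)
After 5 (propagate distance d=38): x=28153/4505 (≈6.2493) theta=125/901 (≈0.1387)
After 6 (thin lens f=59): x=28153/4505 (≈6.2493) theta=8722/265795 (≈0.0328)
After 7 (propagate distance d=19): x=365349/53159 (≈6.8728) theta=8722/265795 (≈0.0328)
After 8 (thin lens f=-17): x=365349/53159 (≈6.8728) theta=1975019/4518515 (≈0.4371)
After 9 (propagate distance d=41 (to screen)): x=112030444/4518515 (≈24.7936) theta=1975019/4518515 (≈0.4371)
|theta_initial|=0.2000 |theta_final|=1975019/4518515 (≈0.4371) -> increased

Answer: yes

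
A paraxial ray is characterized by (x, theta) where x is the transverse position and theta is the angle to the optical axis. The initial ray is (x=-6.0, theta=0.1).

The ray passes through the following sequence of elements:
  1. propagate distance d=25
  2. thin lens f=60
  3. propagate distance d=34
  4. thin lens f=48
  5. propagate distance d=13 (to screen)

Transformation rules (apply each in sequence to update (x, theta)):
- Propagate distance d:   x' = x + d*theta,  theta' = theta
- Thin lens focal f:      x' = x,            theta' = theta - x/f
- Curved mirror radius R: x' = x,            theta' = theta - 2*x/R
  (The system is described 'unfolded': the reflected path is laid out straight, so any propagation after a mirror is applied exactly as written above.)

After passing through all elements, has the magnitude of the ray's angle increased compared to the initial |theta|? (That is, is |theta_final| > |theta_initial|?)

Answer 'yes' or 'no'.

Initial: x=-6.0000 theta=0.1000
After 1 (propagate distance d=25): x=-3.5000 theta=0.1000
After 2 (thin lens f=60): x=-3.5000 theta=19/120 (≈0.1583)
After 3 (propagate distance d=34): x=113/60 (≈1.8833) theta=19/120 (≈0.1583)
After 4 (thin lens f=48): x=113/60 (≈1.8833) theta=343/2880 (≈0.1191)
After 5 (propagate distance d=13 (to screen)): x=9883/2880 (≈3.4316) theta=343/2880 (≈0.1191)
|theta_initial|=0.1000 |theta_final|=343/2880 (≈0.1191) -> increased

Answer: yes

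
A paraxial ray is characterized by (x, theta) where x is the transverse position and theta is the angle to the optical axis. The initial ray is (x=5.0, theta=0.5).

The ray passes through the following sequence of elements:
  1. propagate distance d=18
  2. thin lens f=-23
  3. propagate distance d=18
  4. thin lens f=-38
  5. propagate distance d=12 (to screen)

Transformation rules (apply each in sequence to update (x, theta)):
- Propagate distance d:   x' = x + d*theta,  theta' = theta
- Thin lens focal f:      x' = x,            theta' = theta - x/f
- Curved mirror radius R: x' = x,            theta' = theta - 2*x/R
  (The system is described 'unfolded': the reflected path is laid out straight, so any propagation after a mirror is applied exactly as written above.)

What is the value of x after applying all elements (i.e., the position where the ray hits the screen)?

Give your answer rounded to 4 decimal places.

Initial: x=5.0000 theta=0.5000
After 1 (propagate distance d=18): x=14.0000 theta=0.5000
After 2 (thin lens f=-23): x=14.0000 theta=51/46 (≈1.1087)
After 3 (propagate distance d=18): x=781/23 (≈33.9565) theta=51/46 (≈1.1087)
After 4 (thin lens f=-38): x=781/23 (≈33.9565) theta=875/437 (≈2.0023)
After 5 (propagate distance d=12 (to screen)): x=25339/437 (≈57.9840) theta=875/437 (≈2.0023)
Rounded to 4 decimal places: x = 57.9840

Answer: 57.9840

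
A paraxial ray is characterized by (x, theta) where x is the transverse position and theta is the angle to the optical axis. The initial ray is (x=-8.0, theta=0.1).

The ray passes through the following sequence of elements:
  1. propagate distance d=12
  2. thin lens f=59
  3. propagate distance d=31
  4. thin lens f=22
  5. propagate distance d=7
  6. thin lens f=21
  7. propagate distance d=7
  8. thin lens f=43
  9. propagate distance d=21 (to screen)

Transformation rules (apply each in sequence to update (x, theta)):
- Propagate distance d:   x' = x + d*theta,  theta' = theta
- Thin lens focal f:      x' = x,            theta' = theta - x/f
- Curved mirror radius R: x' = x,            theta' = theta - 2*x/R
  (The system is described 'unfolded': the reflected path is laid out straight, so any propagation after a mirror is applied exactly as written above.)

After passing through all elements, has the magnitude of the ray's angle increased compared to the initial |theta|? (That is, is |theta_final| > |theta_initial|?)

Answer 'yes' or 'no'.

Answer: no

Derivation:
Initial: x=-8.0000 theta=0.1000
After 1 (propagate distance d=12): x=-6.8000 theta=0.1000
After 2 (thin lens f=59): x=-6.8000 theta=127/590 (≈0.2153)
After 3 (propagate distance d=31): x=-15/118 (≈-0.1271) theta=127/590 (≈0.2153)
After 4 (thin lens f=22): x=-15/118 (≈-0.1271) theta=2869/12980 (≈0.2210)
After 5 (propagate distance d=7): x=18433/12980 (≈1.4201) theta=2869/12980 (≈0.2210)
After 6 (thin lens f=21): x=18433/12980 (≈1.4201) theta=10454/68145 (≈0.1534)
After 7 (propagate distance d=7): x=19423/7788 (≈2.4940) theta=10454/68145 (≈0.1534)
After 8 (thin lens f=43): x=19423/7788 (≈2.4940) theta=372761/3906980 (≈0.0954)
After 9 (propagate distance d=21 (to screen)): x=3765397/837210 (≈4.4976) theta=372761/3906980 (≈0.0954)
|theta_initial|=0.1000 |theta_final|=372761/3906980 (≈0.0954) -> not increased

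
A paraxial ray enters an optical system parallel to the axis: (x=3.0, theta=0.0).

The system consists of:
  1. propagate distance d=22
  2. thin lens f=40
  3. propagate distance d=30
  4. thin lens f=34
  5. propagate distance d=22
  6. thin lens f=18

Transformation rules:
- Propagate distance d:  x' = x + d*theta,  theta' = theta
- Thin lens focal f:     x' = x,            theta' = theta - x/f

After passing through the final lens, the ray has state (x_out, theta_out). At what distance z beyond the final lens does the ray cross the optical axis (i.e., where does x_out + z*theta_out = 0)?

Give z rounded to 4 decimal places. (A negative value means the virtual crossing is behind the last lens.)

Initial: x=3.0000 theta=0.0000
After 1 (propagate distance d=22): x=3.0000 theta=0.0000
After 2 (thin lens f=40): x=3.0000 theta=-0.0750
After 3 (propagate distance d=30): x=0.7500 theta=-0.0750
After 4 (thin lens f=34): x=0.7500 theta=-33/340 (≈-0.0971)
After 5 (propagate distance d=22): x=-471/340 (≈-1.3853) theta=-33/340 (≈-0.0971)
After 6 (thin lens f=18): x=-471/340 (≈-1.3853) theta=-41/2040 (≈-0.0201)
z_focus = -x_out/theta_out = -(-471/340)/(-41/2040) = -2826/41 ≈ -68.9268
Rounded to 4 decimal places: z = -68.9268

Answer: -68.9268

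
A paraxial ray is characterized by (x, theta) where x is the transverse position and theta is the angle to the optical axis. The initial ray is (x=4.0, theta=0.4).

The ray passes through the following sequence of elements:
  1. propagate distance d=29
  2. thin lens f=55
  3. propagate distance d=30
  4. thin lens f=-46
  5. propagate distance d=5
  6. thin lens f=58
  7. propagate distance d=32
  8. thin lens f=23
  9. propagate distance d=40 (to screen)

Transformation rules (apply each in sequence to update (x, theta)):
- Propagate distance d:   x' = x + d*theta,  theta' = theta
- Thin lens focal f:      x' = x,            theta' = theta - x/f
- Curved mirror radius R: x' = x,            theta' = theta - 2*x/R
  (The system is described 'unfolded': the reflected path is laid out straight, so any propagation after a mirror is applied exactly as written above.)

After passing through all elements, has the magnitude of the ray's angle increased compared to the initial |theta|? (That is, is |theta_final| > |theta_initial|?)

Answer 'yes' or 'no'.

Initial: x=4.0000 theta=0.4000
After 1 (propagate distance d=29): x=15.6000 theta=0.4000
After 2 (thin lens f=55): x=15.6000 theta=32/275 (≈0.1164)
After 3 (propagate distance d=30): x=210/11 (≈19.0909) theta=32/275 (≈0.1164)
After 4 (thin lens f=-46): x=210/11 (≈19.0909) theta=3361/6325 (≈0.5314)
After 5 (propagate distance d=5): x=2501/115 (≈21.7478) theta=3361/6325 (≈0.5314)
After 6 (thin lens f=58): x=2501/115 (≈21.7478) theta=57383/366850 (≈0.1564)
After 7 (propagate distance d=32): x=4907223/183425 (≈26.7533) theta=57383/366850 (≈0.1564)
After 8 (thin lens f=23): x=4907223/183425 (≈26.7533) theta=-8494637/8437550 (≈-1.0068)
After 9 (propagate distance d=40 (to screen)): x=-57026611/4218775 (≈-13.5173) theta=-8494637/8437550 (≈-1.0068)
|theta_initial|=0.4000 |theta_final|=8494637/8437550 (≈1.0068) -> increased

Answer: yes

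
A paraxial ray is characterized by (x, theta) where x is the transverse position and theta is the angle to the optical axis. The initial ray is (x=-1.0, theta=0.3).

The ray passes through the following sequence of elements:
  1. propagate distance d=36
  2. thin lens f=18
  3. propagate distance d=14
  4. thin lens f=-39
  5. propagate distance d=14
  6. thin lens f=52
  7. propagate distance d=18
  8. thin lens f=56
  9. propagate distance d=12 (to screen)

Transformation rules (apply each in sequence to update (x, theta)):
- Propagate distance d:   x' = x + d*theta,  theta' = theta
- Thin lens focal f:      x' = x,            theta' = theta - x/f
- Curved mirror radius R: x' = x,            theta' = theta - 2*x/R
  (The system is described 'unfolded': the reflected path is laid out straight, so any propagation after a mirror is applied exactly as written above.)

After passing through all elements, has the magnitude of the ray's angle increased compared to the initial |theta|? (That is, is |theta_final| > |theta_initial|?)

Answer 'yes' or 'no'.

Initial: x=-1.0000 theta=0.3000
After 1 (propagate distance d=36): x=9.8000 theta=0.3000
After 2 (thin lens f=18): x=9.8000 theta=-11/45 (≈-0.2444)
After 3 (propagate distance d=14): x=287/45 (≈6.3778) theta=-11/45 (≈-0.2444)
After 4 (thin lens f=-39): x=287/45 (≈6.3778) theta=-142/1755 (≈-0.0809)
After 5 (propagate distance d=14): x=1841/351 (≈5.2450) theta=-142/1755 (≈-0.0809)
After 6 (thin lens f=52): x=1841/351 (≈5.2450) theta=-16589/91260 (≈-0.1818)
After 7 (propagate distance d=18): x=90029/45630 (≈1.9730) theta=-16589/91260 (≈-0.1818)
After 8 (thin lens f=56): x=90029/45630 (≈1.9730) theta=-554521/2555280 (≈-0.2170)
After 9 (propagate distance d=12 (to screen)): x=-403157/638820 (≈-0.6311) theta=-554521/2555280 (≈-0.2170)
|theta_initial|=0.3000 |theta_final|=554521/2555280 (≈0.2170) -> not increased

Answer: no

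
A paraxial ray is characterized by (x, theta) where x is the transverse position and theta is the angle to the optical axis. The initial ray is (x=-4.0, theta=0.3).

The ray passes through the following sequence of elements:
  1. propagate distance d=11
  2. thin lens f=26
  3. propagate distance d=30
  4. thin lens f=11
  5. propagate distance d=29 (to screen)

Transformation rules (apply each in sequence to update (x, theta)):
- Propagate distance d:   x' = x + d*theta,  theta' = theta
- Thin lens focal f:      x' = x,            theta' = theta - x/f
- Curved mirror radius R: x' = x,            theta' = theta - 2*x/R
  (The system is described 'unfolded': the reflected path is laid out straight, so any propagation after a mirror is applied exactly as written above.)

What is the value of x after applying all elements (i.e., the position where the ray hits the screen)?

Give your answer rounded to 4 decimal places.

Answer: -5.4227

Derivation:
Initial: x=-4.0000 theta=0.3000
After 1 (propagate distance d=11): x=-0.7000 theta=0.3000
After 2 (thin lens f=26): x=-0.7000 theta=17/52 (≈0.3269)
After 3 (propagate distance d=30): x=592/65 (≈9.1077) theta=17/52 (≈0.3269)
After 4 (thin lens f=11): x=592/65 (≈9.1077) theta=-1433/2860 (≈-0.5010)
After 5 (propagate distance d=29 (to screen)): x=-1193/220 (≈-5.4227) theta=-1433/2860 (≈-0.5010)
Rounded to 4 decimal places: x = -5.4227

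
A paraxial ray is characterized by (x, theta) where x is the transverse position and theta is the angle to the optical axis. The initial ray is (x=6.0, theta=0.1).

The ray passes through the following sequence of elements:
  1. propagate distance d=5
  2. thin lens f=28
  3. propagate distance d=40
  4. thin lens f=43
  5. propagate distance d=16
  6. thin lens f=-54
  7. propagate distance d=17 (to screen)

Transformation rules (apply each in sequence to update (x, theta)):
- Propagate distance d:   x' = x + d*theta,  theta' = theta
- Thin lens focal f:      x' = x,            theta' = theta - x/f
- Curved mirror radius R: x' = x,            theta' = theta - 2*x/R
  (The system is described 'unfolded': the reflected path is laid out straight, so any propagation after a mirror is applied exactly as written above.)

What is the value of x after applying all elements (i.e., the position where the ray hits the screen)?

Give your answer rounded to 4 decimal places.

Answer: -4.5039

Derivation:
Initial: x=6.0000 theta=0.1000
After 1 (propagate distance d=5): x=6.5000 theta=0.1000
After 2 (thin lens f=28): x=6.5000 theta=-37/280 (≈-0.1321)
After 3 (propagate distance d=40): x=17/14 (≈1.2143) theta=-37/280 (≈-0.1321)
After 4 (thin lens f=43): x=17/14 (≈1.2143) theta=-1931/12040 (≈-0.1604)
After 5 (propagate distance d=16): x=-4069/3010 (≈-1.3518) theta=-1931/12040 (≈-0.1604)
After 6 (thin lens f=-54): x=-4069/3010 (≈-1.3518) theta=-12055/65016 (≈-0.1854)
After 7 (propagate distance d=17 (to screen)): x=-209161/46440 (≈-4.5039) theta=-12055/65016 (≈-0.1854)
Rounded to 4 decimal places: x = -4.5039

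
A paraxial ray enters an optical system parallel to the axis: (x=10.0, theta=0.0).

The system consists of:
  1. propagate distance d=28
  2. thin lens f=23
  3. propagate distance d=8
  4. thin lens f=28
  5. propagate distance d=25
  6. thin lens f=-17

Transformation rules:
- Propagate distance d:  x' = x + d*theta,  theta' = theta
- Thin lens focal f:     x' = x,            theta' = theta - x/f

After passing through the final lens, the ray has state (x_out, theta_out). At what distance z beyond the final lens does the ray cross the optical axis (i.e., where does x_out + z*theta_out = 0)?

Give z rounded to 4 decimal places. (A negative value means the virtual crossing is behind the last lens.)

Initial: x=10.0000 theta=0.0000
After 1 (propagate distance d=28): x=10.0000 theta=0.0000
After 2 (thin lens f=23): x=10.0000 theta=-10/23 (≈-0.4348)
After 3 (propagate distance d=8): x=150/23 (≈6.5217) theta=-10/23 (≈-0.4348)
After 4 (thin lens f=28): x=150/23 (≈6.5217) theta=-215/322 (≈-0.6677)
After 5 (propagate distance d=25): x=-3275/322 (≈-10.1708) theta=-215/322 (≈-0.6677)
After 6 (thin lens f=-17): x=-3275/322 (≈-10.1708) theta=-495/391 (≈-1.2660)
z_focus = -x_out/theta_out = -(-3275/322)/(-495/391) = -11135/1386 ≈ -8.0339
Rounded to 4 decimal places: z = -8.0339

Answer: -8.0339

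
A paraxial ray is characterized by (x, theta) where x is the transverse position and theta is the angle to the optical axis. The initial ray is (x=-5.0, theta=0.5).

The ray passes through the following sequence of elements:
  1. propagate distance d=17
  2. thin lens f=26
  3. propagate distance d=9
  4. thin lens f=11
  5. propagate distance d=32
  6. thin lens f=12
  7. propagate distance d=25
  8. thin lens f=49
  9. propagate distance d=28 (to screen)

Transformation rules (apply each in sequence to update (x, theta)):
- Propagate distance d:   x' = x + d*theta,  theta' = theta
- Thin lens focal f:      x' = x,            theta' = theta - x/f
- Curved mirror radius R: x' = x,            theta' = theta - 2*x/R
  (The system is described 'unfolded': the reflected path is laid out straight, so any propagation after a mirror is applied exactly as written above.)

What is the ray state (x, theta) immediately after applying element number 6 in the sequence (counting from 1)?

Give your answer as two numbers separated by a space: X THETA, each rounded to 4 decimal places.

Answer: -1.2675 -0.1461

Derivation:
Initial: x=-5.0000 theta=0.5000
After 1 (propagate distance d=17): x=3.5000 theta=0.5000
After 2 (thin lens f=26): x=3.5000 theta=19/52 (≈0.3654)
After 3 (propagate distance d=9): x=353/52 (≈6.7885) theta=19/52 (≈0.3654)
After 4 (thin lens f=11): x=353/52 (≈6.7885) theta=-36/143 (≈-0.2517)
After 5 (propagate distance d=32): x=-725/572 (≈-1.2675) theta=-36/143 (≈-0.2517)
After 6 (thin lens f=12): x=-725/572 (≈-1.2675) theta=-1003/6864 (≈-0.1461)
Rounded to 4 decimal places: x = -1.2675, theta = -0.1461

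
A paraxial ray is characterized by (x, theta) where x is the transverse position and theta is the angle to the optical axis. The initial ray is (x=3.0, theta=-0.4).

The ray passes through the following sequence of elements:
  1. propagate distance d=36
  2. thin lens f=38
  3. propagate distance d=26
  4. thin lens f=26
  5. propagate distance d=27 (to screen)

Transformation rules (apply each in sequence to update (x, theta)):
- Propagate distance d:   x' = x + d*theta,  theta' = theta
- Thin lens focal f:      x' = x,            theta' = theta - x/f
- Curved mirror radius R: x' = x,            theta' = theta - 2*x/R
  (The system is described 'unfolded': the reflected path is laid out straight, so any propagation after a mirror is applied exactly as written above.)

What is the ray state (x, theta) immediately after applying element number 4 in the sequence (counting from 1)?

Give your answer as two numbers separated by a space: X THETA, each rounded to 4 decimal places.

Initial: x=3.0000 theta=-0.4000
After 1 (propagate distance d=36): x=-11.4000 theta=-0.4000
After 2 (thin lens f=38): x=-11.4000 theta=-0.1000
After 3 (propagate distance d=26): x=-14.0000 theta=-0.1000
After 4 (thin lens f=26): x=-14.0000 theta=57/130 (≈0.4385)
Rounded to 4 decimal places: x = -14.0000, theta = 0.4385

Answer: -14.0000 0.4385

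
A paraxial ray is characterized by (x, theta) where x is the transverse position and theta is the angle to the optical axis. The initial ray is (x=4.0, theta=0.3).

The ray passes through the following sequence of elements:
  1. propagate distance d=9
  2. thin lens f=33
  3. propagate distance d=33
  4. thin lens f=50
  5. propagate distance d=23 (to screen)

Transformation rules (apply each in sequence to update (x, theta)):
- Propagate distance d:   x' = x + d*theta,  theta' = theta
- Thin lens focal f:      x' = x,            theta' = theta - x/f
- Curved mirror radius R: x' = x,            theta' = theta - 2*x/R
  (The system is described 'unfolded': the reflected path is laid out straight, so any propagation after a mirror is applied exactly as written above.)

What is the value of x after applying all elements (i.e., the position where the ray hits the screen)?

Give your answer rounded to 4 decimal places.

Answer: 7.5763

Derivation:
Initial: x=4.0000 theta=0.3000
After 1 (propagate distance d=9): x=6.7000 theta=0.3000
After 2 (thin lens f=33): x=6.7000 theta=16/165 (≈0.0970)
After 3 (propagate distance d=33): x=9.9000 theta=16/165 (≈0.0970)
After 4 (thin lens f=50): x=9.9000 theta=-1667/16500 (≈-0.1010)
After 5 (propagate distance d=23 (to screen)): x=125009/16500 (≈7.5763) theta=-1667/16500 (≈-0.1010)
Rounded to 4 decimal places: x = 7.5763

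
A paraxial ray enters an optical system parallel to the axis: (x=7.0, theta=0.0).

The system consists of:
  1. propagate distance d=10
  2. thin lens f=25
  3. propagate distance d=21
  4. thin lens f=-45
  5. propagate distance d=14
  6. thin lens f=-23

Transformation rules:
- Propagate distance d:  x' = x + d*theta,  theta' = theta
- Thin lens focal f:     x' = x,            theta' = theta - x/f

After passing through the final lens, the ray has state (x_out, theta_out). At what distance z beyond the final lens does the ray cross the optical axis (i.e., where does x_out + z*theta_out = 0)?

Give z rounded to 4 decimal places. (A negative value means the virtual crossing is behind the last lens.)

Answer: -6.7779

Derivation:
Initial: x=7.0000 theta=0.0000
After 1 (propagate distance d=10): x=7.0000 theta=0.0000
After 2 (thin lens f=25): x=7.0000 theta=-0.2800
After 3 (propagate distance d=21): x=1.1200 theta=-0.2800
After 4 (thin lens f=-45): x=1.1200 theta=-287/1125 (≈-0.2551)
After 5 (propagate distance d=14): x=-2758/1125 (≈-2.4516) theta=-287/1125 (≈-0.2551)
After 6 (thin lens f=-23): x=-2758/1125 (≈-2.4516) theta=-9359/25875 (≈-0.3617)
z_focus = -x_out/theta_out = -(-2758/1125)/(-9359/25875) = -9062/1337 ≈ -6.7779
Rounded to 4 decimal places: z = -6.7779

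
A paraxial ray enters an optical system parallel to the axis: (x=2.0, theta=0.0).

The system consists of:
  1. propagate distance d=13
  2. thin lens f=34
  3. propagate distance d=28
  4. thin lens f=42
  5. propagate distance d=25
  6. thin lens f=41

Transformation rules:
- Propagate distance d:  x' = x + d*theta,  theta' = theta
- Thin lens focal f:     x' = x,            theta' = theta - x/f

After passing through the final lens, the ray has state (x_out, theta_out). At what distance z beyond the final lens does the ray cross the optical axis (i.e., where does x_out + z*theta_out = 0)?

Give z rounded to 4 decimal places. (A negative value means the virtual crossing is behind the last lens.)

Answer: -38.1059

Derivation:
Initial: x=2.0000 theta=0.0000
After 1 (propagate distance d=13): x=2.0000 theta=0.0000
After 2 (thin lens f=34): x=2.0000 theta=-1/17 (≈-0.0588)
After 3 (propagate distance d=28): x=6/17 (≈0.3529) theta=-1/17 (≈-0.0588)
After 4 (thin lens f=42): x=6/17 (≈0.3529) theta=-8/119 (≈-0.0672)
After 5 (propagate distance d=25): x=-158/119 (≈-1.3277) theta=-8/119 (≈-0.0672)
After 6 (thin lens f=41): x=-158/119 (≈-1.3277) theta=-10/287 (≈-0.0348)
z_focus = -x_out/theta_out = -(-158/119)/(-10/287) = -3239/85 ≈ -38.1059
Rounded to 4 decimal places: z = -38.1059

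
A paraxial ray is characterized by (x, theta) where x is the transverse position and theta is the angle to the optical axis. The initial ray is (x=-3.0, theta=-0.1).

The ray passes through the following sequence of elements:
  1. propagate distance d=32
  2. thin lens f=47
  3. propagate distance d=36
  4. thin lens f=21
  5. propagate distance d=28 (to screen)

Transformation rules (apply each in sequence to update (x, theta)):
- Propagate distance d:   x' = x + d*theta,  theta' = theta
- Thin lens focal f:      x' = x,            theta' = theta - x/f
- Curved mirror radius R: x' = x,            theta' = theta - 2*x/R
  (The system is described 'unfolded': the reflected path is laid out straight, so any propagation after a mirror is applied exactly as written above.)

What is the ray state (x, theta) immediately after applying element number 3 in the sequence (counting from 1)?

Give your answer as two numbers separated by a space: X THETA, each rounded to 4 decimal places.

Answer: -5.0511 0.0319

Derivation:
Initial: x=-3.0000 theta=-0.1000
After 1 (propagate distance d=32): x=-6.2000 theta=-0.1000
After 2 (thin lens f=47): x=-6.2000 theta=3/94 (≈0.0319)
After 3 (propagate distance d=36): x=-1187/235 (≈-5.0511) theta=3/94 (≈0.0319)
Rounded to 4 decimal places: x = -5.0511, theta = 0.0319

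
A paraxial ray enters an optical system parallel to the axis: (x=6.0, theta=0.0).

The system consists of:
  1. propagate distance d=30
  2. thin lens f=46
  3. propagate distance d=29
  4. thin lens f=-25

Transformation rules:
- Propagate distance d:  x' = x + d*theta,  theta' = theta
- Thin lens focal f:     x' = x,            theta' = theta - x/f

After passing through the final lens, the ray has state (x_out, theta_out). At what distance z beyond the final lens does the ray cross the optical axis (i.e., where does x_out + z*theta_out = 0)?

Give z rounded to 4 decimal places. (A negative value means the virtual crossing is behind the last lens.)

Initial: x=6.0000 theta=0.0000
After 1 (propagate distance d=30): x=6.0000 theta=0.0000
After 2 (thin lens f=46): x=6.0000 theta=-3/23 (≈-0.1304)
After 3 (propagate distance d=29): x=51/23 (≈2.2174) theta=-3/23 (≈-0.1304)
After 4 (thin lens f=-25): x=51/23 (≈2.2174) theta=-24/575 (≈-0.0417)
z_focus = -x_out/theta_out = -(51/23)/(-24/575) = 53.1250
Rounded to 4 decimal places: z = 53.1250

Answer: 53.1250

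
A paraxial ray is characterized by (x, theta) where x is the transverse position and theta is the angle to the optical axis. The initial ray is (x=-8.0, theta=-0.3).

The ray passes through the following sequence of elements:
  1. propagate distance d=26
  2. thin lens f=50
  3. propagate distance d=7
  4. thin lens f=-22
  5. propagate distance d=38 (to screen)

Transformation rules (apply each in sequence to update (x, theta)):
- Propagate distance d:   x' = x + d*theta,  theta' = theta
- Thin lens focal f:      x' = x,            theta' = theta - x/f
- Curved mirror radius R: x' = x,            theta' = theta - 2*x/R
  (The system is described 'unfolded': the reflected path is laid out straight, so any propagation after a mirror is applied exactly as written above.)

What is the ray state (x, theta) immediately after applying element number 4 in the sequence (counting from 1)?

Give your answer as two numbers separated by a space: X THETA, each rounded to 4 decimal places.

Answer: -15.6880 -0.6971

Derivation:
Initial: x=-8.0000 theta=-0.3000
After 1 (propagate distance d=26): x=-15.8000 theta=-0.3000
After 2 (thin lens f=50): x=-15.8000 theta=0.0160
After 3 (propagate distance d=7): x=-15.6880 theta=0.0160
After 4 (thin lens f=-22): x=-15.6880 theta=-1917/2750 (≈-0.6971)
Rounded to 4 decimal places: x = -15.6880, theta = -0.6971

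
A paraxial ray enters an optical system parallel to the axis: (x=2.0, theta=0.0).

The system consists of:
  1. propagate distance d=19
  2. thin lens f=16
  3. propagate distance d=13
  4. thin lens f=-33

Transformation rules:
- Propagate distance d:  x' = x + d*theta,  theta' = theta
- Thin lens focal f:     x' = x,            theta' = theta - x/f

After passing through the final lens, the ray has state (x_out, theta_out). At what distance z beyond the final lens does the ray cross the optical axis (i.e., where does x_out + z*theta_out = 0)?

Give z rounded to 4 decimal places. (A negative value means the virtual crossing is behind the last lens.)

Answer: 3.3000

Derivation:
Initial: x=2.0000 theta=0.0000
After 1 (propagate distance d=19): x=2.0000 theta=0.0000
After 2 (thin lens f=16): x=2.0000 theta=-0.1250
After 3 (propagate distance d=13): x=0.3750 theta=-0.1250
After 4 (thin lens f=-33): x=0.3750 theta=-5/44 (≈-0.1136)
z_focus = -x_out/theta_out = -(0.3750)/(-5/44) = 3.3000
Rounded to 4 decimal places: z = 3.3000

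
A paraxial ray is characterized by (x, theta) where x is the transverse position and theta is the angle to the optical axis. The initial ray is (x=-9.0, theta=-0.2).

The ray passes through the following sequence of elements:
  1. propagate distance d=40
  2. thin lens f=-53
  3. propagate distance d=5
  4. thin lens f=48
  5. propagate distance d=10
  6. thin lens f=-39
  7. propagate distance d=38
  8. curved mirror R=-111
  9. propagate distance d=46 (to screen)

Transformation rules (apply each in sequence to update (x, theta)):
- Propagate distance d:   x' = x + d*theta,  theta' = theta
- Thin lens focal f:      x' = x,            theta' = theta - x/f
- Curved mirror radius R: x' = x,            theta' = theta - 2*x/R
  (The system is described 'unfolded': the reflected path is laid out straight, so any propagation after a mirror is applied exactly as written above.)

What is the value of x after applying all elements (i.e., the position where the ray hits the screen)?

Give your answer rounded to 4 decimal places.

Initial: x=-9.0000 theta=-0.2000
After 1 (propagate distance d=40): x=-17.0000 theta=-0.2000
After 2 (thin lens f=-53): x=-17.0000 theta=-138/265 (≈-0.5208)
After 3 (propagate distance d=5): x=-1039/53 (≈-19.6038) theta=-138/265 (≈-0.5208)
After 4 (thin lens f=48): x=-1039/53 (≈-19.6038) theta=-1429/12720 (≈-0.1123)
After 5 (propagate distance d=10): x=-26365/1272 (≈-20.7272) theta=-1429/12720 (≈-0.1123)
After 6 (thin lens f=-39): x=-26365/1272 (≈-20.7272) theta=-319381/496080 (≈-0.6438)
After 7 (propagate distance d=38): x=-5604707/124020 (≈-45.1920) theta=-319381/496080 (≈-0.6438)
After 8 (curved mirror R=-111): x=-5604707/124020 (≈-45.1920) theta=-80288947/55064880 (≈-1.4581)
After 9 (propagate distance d=46 (to screen)): x=-618178147/5506488 (≈-112.2636) theta=-80288947/55064880 (≈-1.4581)
Rounded to 4 decimal places: x = -112.2636

Answer: -112.2636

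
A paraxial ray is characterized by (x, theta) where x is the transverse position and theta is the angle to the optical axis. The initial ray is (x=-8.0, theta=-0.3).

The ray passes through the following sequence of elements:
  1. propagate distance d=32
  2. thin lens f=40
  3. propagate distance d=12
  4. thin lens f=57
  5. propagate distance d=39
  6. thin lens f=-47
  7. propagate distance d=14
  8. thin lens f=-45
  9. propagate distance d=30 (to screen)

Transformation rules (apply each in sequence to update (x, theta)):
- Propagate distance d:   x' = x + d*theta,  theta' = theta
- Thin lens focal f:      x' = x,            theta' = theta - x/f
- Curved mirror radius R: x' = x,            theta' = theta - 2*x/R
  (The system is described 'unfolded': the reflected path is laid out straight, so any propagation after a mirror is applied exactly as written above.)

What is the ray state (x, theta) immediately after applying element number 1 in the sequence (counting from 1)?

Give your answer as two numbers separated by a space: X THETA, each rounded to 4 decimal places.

Answer: -17.6000 -0.3000

Derivation:
Initial: x=-8.0000 theta=-0.3000
After 1 (propagate distance d=32): x=-17.6000 theta=-0.3000
Rounded to 4 decimal places: x = -17.6000, theta = -0.3000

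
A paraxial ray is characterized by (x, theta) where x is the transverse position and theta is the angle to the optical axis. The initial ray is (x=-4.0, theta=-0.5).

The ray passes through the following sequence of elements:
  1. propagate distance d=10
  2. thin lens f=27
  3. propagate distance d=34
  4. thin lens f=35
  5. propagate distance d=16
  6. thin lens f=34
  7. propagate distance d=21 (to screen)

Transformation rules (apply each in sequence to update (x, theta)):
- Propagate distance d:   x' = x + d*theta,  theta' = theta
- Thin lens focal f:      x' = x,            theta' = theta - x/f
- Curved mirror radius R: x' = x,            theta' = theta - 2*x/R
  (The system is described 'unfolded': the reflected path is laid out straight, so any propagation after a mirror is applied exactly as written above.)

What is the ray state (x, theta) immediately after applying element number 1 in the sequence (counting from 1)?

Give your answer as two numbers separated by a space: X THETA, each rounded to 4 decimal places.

Answer: -9.0000 -0.5000

Derivation:
Initial: x=-4.0000 theta=-0.5000
After 1 (propagate distance d=10): x=-9.0000 theta=-0.5000
Rounded to 4 decimal places: x = -9.0000, theta = -0.5000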